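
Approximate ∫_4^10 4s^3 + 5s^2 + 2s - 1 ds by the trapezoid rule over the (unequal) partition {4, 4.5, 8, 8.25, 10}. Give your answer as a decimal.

12057.375

Subinterval widths: 0.5, 3.5, 0.25, 1.75.
f(4) = 343, f(4.5) = 473.75, f(8) = 2383, f(8.25) = 2601.875, f(10) = 4519.
On each subinterval the trapezoid contributes (Δs_i/2)·[f(s_{i-1}) + f(s_i)].
Sum = 12057.375.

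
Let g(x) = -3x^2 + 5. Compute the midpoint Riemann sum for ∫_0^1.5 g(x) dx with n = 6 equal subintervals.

Δx = (1.5 − 0)/6 = 0.25.
Midpoints: 0.125, 0.375, 0.625, 0.875, 1.125, 1.375.
g(0.125) = 4.953125, g(0.375) = 4.578125, g(0.625) = 3.828125, g(0.875) = 2.703125, g(1.125) = 1.203125, g(1.375) = -0.671875.
Sum = Δx · [g(0.125) + g(0.375) + g(0.625) + ...].
Sum = 4.1484375.

4.1484375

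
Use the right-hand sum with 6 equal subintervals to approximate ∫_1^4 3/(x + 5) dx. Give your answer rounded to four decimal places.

Δx = (4 − 1)/6 = 0.5.
Right endpoints: 1.5, 2, 2.5, 3, 3.5, 4.
f(1.5) = 6/13, f(2) = 3/7, f(2.5) = 0.4, f(3) = 0.375, f(3.5) = 6/17, f(4) = 1/3.
Sum = Δx · [f(1.5) + f(2) + f(2.5) + ...].
Sum ≈ 1.1757.

1.1757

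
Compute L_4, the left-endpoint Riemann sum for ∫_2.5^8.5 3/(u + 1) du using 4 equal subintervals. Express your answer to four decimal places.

Δu = (8.5 − 2.5)/4 = 1.5.
Left endpoints: 2.5, 4, 5.5, 7.
f(2.5) = 6/7, f(4) = 0.6, f(5.5) = 6/13, f(7) = 0.375.
Sum = Δu · [f(2.5) + f(4) + f(5.5) + f(7)].
Sum ≈ 3.4405.

3.4405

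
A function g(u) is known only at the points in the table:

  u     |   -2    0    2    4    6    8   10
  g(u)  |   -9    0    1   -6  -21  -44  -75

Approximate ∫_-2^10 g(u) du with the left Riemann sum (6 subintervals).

Δu = 2.
Sum = 2·[(-9) + 0 + 1 + (-6) + (-21) + (-44)] = -158.

-158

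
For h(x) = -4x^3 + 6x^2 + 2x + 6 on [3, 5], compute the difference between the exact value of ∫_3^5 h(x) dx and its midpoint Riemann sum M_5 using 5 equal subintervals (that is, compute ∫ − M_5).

-1.12

Exact integral: ∫_3^5 h(x) dx = -320.
M_5 = -318.88.
Error = -320 − (-318.88) = -1.12.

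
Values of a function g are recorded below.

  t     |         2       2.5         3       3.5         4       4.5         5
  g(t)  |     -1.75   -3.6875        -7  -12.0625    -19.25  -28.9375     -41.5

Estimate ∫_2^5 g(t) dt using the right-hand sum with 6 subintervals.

-56.21875

Δt = 0.5.
Sum = 0.5·[(-3.6875) + (-7) + (-12.0625) + (-19.25) + (-28.9375) + (-41.5)] = -56.21875.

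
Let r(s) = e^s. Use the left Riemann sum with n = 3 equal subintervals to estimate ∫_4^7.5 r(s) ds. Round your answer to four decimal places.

Δs = (7.5 − 4)/3 = 7/6.
Left endpoints: 4, 31/6, 19/3.
r(4) ≈ 54.5982, r(31/6) ≈ 175.3294, r(19/3) ≈ 563.0302.
Sum = Δs · [r(4) + r(31/6) + r(19/3)].
Sum ≈ 925.1175.

925.1175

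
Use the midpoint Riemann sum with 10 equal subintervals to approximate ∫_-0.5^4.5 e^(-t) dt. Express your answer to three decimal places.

1.621

Δt = (4.5 − (-0.5))/10 = 0.5.
Midpoints: -0.25, 0.25, 0.75, 1.25, 1.75, 2.25, 2.75, 3.25, 3.75, 4.25.
f(-0.25) ≈ 1.284, f(0.25) ≈ 0.779, f(0.75) ≈ 0.472, f(1.25) ≈ 0.287, f(1.75) ≈ 0.174, f(2.25) ≈ 0.105, f(2.75) ≈ 0.064, f(3.25) ≈ 0.039, f(3.75) ≈ 0.024, f(4.25) ≈ 0.014.
Sum = Δt · [f(-0.25) + f(0.25) + f(0.75) + ...].
Sum ≈ 1.621.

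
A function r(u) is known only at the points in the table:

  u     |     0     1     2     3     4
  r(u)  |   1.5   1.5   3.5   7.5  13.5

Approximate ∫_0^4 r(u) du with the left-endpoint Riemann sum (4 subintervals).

Δu = 1.
Sum = 1·[1.5 + 1.5 + 3.5 + 7.5] = 14.

14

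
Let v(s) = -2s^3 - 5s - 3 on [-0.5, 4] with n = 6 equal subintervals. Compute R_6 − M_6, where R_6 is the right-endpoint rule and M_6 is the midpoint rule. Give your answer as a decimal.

-63.17578125

R_6 = -241.8046875.
M_6 = -178.62890625.
R_6 − M_6 = -63.17578125.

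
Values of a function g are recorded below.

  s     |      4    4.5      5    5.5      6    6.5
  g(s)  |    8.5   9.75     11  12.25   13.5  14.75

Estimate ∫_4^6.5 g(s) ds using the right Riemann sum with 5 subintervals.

30.625

Δs = 0.5.
Sum = 0.5·[9.75 + 11 + 12.25 + 13.5 + 14.75] = 30.625.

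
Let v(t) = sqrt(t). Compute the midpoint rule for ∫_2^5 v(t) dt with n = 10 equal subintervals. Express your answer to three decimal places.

Δt = (5 − 2)/10 = 0.3.
Midpoints: 2.15, 2.45, 2.75, 3.05, 3.35, 3.65, 3.95, 4.25, 4.55, 4.85.
v(2.15) ≈ 1.466, v(2.45) ≈ 1.565, v(2.75) ≈ 1.658, v(3.05) ≈ 1.746, v(3.35) ≈ 1.830, v(3.65) ≈ 1.910, v(3.95) ≈ 1.987, v(4.25) ≈ 2.062, v(4.55) ≈ 2.133, v(4.85) ≈ 2.202.
Sum = Δt · [v(2.15) + v(2.45) + v(2.75) + ...].
Sum ≈ 5.568.

5.568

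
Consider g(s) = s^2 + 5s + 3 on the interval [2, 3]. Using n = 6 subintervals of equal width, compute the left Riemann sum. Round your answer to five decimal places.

21.00463

Δs = (3 − 2)/6 = 1/6.
Left endpoints: 2, 13/6, 7/3, 2.5, 8/3, 17/6.
g(2) = 17, g(13/6) = 667/36, g(7/3) = 181/9, g(2.5) = 21.75, g(8/3) = 211/9, g(17/6) = 907/36.
Sum = Δs · [g(2) + g(13/6) + g(7/3) + ...].
Sum ≈ 21.00463.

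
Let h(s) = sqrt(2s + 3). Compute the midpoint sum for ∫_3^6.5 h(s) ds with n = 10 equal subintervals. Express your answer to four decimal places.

12.3338

Δs = (6.5 − 3)/10 = 0.35.
Midpoints: 3.175, 3.525, 3.875, 4.225, 4.575, 4.925, 5.275, 5.625, 5.975, 6.325.
h(3.175) ≈ 3.0578, h(3.525) ≈ 3.1702, h(3.875) ≈ 3.2787, h(4.225) ≈ 3.3838, h(4.575) ≈ 3.4857, h(4.925) ≈ 3.5847, h(5.275) ≈ 3.6810, h(5.625) ≈ 3.7749, h(5.975) ≈ 3.8665, h(6.325) ≈ 3.9560.
Sum = Δs · [h(3.175) + h(3.525) + h(3.875) + ...].
Sum ≈ 12.3338.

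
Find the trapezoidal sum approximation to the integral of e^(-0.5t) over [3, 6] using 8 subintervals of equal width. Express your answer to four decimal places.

Δt = (6 − 3)/8 = 0.375.
f(3) ≈ 0.2231, f(3.375) ≈ 0.1850, f(3.75) ≈ 0.1534, f(4.125) ≈ 0.1271, f(4.5) ≈ 0.1054, f(4.875) ≈ 0.0874, f(5.25) ≈ 0.0724, f(5.625) ≈ 0.0601, f(6) ≈ 0.0498.
T_8 = (Δt/2)·[f(t_0) + 2f(t_1) + ... + 2f(t_{7}) + f(t_8)].
Sum ≈ 0.3477.

0.3477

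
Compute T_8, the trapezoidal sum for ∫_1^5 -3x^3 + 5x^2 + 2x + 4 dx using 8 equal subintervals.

Δx = (5 − 1)/8 = 0.5.
f(1) = 8, f(1.5) = 8.125, f(2) = 4, f(2.5) = -6.625, f(3) = -26, f(3.5) = -56.375, f(4) = -100, f(4.5) = -159.125, f(5) = -236.
T_8 = (Δx/2)·[f(x_0) + 2f(x_1) + ... + 2f(x_{7}) + f(x_8)].
Sum = -225.

-225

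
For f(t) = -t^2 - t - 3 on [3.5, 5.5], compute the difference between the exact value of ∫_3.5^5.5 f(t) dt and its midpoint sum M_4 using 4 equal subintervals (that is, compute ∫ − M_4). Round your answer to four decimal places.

Exact integral: ∫_3.5^5.5 f(t) dt ≈ -56.166667.
M_4 = -56.125.
Error ≈ -56.166667 − (-56.125) ≈ -0.0417.

-0.0417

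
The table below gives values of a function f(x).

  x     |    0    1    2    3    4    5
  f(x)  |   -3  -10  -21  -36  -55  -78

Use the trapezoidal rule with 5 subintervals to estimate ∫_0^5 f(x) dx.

-162.5

Δx = 1.
T_5 = (1/2)·[(-3) + 2·(-10) + 2·(-21) + 2·(-36) + 2·(-55) + (-78)] = -162.5.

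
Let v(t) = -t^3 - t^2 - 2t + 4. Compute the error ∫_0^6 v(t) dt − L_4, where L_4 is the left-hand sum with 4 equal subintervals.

-175.5

Exact integral: ∫_0^6 v(t) dt = -408.
L_4 = -232.5.
Error = -408 − (-232.5) = -175.5.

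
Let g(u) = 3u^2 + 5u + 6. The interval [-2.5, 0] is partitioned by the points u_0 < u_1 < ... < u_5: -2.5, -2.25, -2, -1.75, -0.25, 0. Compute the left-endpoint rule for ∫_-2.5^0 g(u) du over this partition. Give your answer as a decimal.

18.4375

Subinterval widths: 0.25, 0.25, 0.25, 1.5, 0.25.
Left endpoints: -2.5, -2.25, -2, -1.75, -0.25.
g(-2.5) = 12.25, g(-2.25) = 9.9375, g(-2) = 8, g(-1.75) = 6.4375, g(-0.25) = 4.9375.
Sum = Σ Δu_i · g(u_i).
Sum = 18.4375.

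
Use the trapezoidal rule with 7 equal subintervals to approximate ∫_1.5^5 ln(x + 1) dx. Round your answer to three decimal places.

Δx = (5 − 1.5)/7 = 0.5.
f(1.5) ≈ 0.916, f(2) ≈ 1.099, f(2.5) ≈ 1.253, f(3) ≈ 1.386, f(3.5) ≈ 1.504, f(4) ≈ 1.609, f(4.5) ≈ 1.705, f(5) ≈ 1.792.
T_7 = (Δx/2)·[f(x_0) + 2f(x_1) + ... + 2f(x_{6}) + f(x_7)].
Sum ≈ 4.955.

4.955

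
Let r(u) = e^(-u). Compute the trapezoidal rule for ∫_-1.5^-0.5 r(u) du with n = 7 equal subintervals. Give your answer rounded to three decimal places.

Δu = (-0.5 − (-1.5))/7 = 1/7.
r(-1.5) ≈ 4.482, r(-19/14) ≈ 3.885, r(-17/14) ≈ 3.368, r(-15/14) ≈ 2.920, r(-13/14) ≈ 2.531, r(-11/14) ≈ 2.194, r(-9/14) ≈ 1.902, r(-0.5) ≈ 1.649.
T_7 = (Δu/2)·[r(u_0) + 2r(u_1) + ... + 2r(u_{6}) + r(u_7)].
Sum ≈ 2.838.

2.838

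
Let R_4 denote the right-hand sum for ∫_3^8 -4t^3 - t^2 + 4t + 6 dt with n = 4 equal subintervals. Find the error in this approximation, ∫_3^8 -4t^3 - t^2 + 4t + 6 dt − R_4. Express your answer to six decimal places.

1321.614583

Exact integral: ∫_3^8 f(t) dt ≈ -4036.66666667.
R_4 = -5358.28125.
Error ≈ -4036.66666667 − (-5358.28125) ≈ 1321.614583.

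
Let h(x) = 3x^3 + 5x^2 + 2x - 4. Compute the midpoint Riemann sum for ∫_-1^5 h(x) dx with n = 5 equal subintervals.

Δx = (5 − (-1))/5 = 1.2.
Midpoints: -0.4, 0.8, 2, 3.2, 4.4.
h(-0.4) = -4.192, h(0.8) = 2.336, h(2) = 44, h(3.2) = 151.904, h(4.4) = 357.152.
Sum = Δx · [h(-0.4) + h(0.8) + h(2) + h(3.2) + h(4.4)].
Sum = 661.44.

661.44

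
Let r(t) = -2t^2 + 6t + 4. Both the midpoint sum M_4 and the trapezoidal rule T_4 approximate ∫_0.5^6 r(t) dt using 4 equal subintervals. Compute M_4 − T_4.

5.19921875

M_4 = -12.93359375.
T_4 = -18.1328125.
M_4 − T_4 = 5.19921875.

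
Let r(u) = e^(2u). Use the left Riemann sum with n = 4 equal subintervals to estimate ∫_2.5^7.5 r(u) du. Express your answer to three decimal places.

Δu = (7.5 − 2.5)/4 = 1.25.
Left endpoints: 2.5, 3.75, 5, 6.25.
r(2.5) ≈ 148.413, r(3.75) ≈ 1808.042, r(5) ≈ 22026.466, r(6.25) ≈ 268337.287.
Sum = Δu · [r(2.5) + r(3.75) + r(5) + r(6.25)].
Sum ≈ 365400.260.

365400.260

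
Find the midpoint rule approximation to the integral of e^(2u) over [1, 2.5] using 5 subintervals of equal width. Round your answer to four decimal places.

Δu = (2.5 − 1)/5 = 0.3.
Midpoints: 1.15, 1.45, 1.75, 2.05, 2.35.
f(1.15) ≈ 9.9742, f(1.45) ≈ 18.1741, f(1.75) ≈ 33.1155, f(2.05) ≈ 60.3403, f(2.35) ≈ 109.9472.
Sum = Δu · [f(1.15) + f(1.45) + f(1.75) + f(2.05) + f(2.35)].
Sum ≈ 69.4654.

69.4654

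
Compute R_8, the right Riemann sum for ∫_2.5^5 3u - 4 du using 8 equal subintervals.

19.296875

Δu = (5 − 2.5)/8 = 0.3125.
Right endpoints: 2.8125, 3.125, 3.4375, 3.75, 4.0625, 4.375, 4.6875, 5.
f(2.8125) = 4.4375, f(3.125) = 5.375, f(3.4375) = 6.3125, f(3.75) = 7.25, f(4.0625) = 8.1875, f(4.375) = 9.125, f(4.6875) = 10.0625, f(5) = 11.
Sum = Δu · [f(2.8125) + f(3.125) + f(3.4375) + ...].
Sum = 19.296875.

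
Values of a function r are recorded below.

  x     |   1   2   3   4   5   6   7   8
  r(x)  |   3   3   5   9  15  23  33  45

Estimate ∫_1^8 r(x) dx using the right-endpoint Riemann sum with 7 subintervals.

Δx = 1.
Sum = 1·[3 + 5 + 9 + 15 + 23 + 33 + 45] = 133.

133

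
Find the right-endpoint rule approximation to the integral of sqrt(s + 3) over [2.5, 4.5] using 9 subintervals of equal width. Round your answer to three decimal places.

5.138

Δs = (4.5 − 2.5)/9 = 2/9.
Right endpoints: 49/18, 53/18, 19/6, 61/18, 65/18, 23/6, 73/18, 77/18, 4.5.
f(49/18) ≈ 2.392, f(53/18) ≈ 2.438, f(19/6) ≈ 2.483, f(61/18) ≈ 2.528, f(65/18) ≈ 2.571, f(23/6) ≈ 2.614, f(73/18) ≈ 2.656, f(77/18) ≈ 2.698, f(4.5) ≈ 2.739.
Sum = Δs · [f(49/18) + f(53/18) + f(19/6) + ...].
Sum ≈ 5.138.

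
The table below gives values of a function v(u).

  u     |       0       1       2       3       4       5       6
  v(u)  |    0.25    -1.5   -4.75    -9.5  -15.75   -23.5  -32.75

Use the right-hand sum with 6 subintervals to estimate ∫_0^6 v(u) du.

Δu = 1.
Sum = 1·[(-1.5) + (-4.75) + (-9.5) + (-15.75) + (-23.5) + (-32.75)] = -87.75.

-87.75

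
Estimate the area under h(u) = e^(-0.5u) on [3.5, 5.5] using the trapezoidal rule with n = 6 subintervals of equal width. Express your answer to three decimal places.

0.220

Δu = (5.5 − 3.5)/6 = 1/3.
h(3.5) ≈ 0.174, h(23/6) ≈ 0.147, h(25/6) ≈ 0.125, h(4.5) ≈ 0.105, h(29/6) ≈ 0.089, h(31/6) ≈ 0.076, h(5.5) ≈ 0.064.
T_6 = (Δu/2)·[h(u_0) + 2h(u_1) + ... + 2h(u_{5}) + h(u_6)].
Sum ≈ 0.220.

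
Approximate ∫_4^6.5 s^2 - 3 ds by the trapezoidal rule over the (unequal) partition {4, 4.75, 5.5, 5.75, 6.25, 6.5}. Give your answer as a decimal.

Subinterval widths: 0.75, 0.75, 0.25, 0.5, 0.25.
f(4) = 13, f(4.75) = 19.5625, f(5.5) = 27.25, f(5.75) = 30.0625, f(6.25) = 36.0625, f(6.5) = 39.25.
On each subinterval the trapezoid contributes (Δs_i/2)·[f(s_{i-1}) + f(s_i)].
Sum = 62.875.

62.875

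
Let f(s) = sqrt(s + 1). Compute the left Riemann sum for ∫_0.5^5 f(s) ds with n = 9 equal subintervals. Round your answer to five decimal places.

8.26279

Δs = (5 − 0.5)/9 = 0.5.
Left endpoints: 0.5, 1, 1.5, 2, 2.5, 3, 3.5, 4, 4.5.
f(0.5) ≈ 1.22474, f(1) ≈ 1.41421, f(1.5) ≈ 1.58114, f(2) ≈ 1.73205, f(2.5) ≈ 1.87083, f(3) ≈ 2.00000, f(3.5) ≈ 2.12132, f(4) ≈ 2.23607, f(4.5) ≈ 2.34521.
Sum = Δs · [f(0.5) + f(1) + f(1.5) + ...].
Sum ≈ 8.26279.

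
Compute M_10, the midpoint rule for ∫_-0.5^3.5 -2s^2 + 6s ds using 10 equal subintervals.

Δs = (3.5 − (-0.5))/10 = 0.4.
Midpoints: -0.3, 0.1, 0.5, 0.9, 1.3, 1.7, 2.1, 2.5, 2.9, 3.3.
f(-0.3) = -1.98, f(0.1) = 0.58, f(0.5) = 2.5, f(0.9) = 3.78, f(1.3) = 4.42, f(1.7) = 4.42, f(2.1) = 3.78, f(2.5) = 2.5, f(2.9) = 0.58, f(3.3) = -1.98.
Sum = Δs · [f(-0.3) + f(0.1) + f(0.5) + ...].
Sum = 7.44.

7.44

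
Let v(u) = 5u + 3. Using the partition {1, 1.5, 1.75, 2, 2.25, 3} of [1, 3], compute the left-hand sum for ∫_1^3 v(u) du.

Subinterval widths: 0.5, 0.25, 0.25, 0.25, 0.75.
Left endpoints: 1, 1.5, 1.75, 2, 2.25.
v(1) = 8, v(1.5) = 10.5, v(1.75) = 11.75, v(2) = 13, v(2.25) = 14.25.
Sum = Σ Δu_i · v(u_i).
Sum = 23.5.

23.5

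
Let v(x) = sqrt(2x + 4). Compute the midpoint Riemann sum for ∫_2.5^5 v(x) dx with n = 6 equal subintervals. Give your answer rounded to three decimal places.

Δx = (5 − 2.5)/6 = 5/12.
Midpoints: 65/24, 3.125, 85/24, 95/24, 4.375, 115/24.
v(65/24) ≈ 3.069, v(3.125) ≈ 3.202, v(85/24) ≈ 3.329, v(95/24) ≈ 3.452, v(4.375) ≈ 3.571, v(115/24) ≈ 3.686.
Sum = Δx · [v(65/24) + v(3.125) + v(85/24) + ...].
Sum ≈ 8.462.

8.462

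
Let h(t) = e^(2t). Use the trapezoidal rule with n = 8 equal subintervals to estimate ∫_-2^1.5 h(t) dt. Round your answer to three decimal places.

10.666

Δt = (1.5 − (-2))/8 = 0.4375.
h(-2) ≈ 0.018, h(-1.5625) ≈ 0.044, h(-1.125) ≈ 0.105, h(-0.6875) ≈ 0.253, h(-0.25) ≈ 0.607, h(0.1875) ≈ 1.455, h(0.625) ≈ 3.490, h(1.0625) ≈ 8.373, h(1.5) ≈ 20.086.
T_8 = (Δt/2)·[h(t_0) + 2h(t_1) + ... + 2h(t_{7}) + h(t_8)].
Sum ≈ 10.666.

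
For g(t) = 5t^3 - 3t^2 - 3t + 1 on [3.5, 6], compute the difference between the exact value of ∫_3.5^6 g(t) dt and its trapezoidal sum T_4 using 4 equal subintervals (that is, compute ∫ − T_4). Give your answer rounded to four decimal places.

Exact integral: ∫_3.5^6 g(t) dt = 1226.171875.
T_4 ≈ 1237.280273.
Error ≈ 1226.171875 − 1237.280273 ≈ -11.1084.

-11.1084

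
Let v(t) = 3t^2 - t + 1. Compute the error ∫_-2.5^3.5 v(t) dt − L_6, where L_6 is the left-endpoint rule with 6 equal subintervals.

Exact integral: ∫_-2.5^3.5 v(t) dt = 61.5.
L_6 = 58.5.
Error = 61.5 − 58.5 = 3.

3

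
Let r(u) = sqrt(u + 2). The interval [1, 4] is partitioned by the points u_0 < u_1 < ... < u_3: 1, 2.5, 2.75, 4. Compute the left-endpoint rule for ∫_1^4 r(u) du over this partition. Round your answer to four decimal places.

5.8527

Subinterval widths: 1.5, 0.25, 1.25.
Left endpoints: 1, 2.5, 2.75.
r(1) ≈ 1.7321, r(2.5) ≈ 2.1213, r(2.75) ≈ 2.1794.
Sum = Σ Δu_i · r(u_i).
Sum ≈ 5.8527.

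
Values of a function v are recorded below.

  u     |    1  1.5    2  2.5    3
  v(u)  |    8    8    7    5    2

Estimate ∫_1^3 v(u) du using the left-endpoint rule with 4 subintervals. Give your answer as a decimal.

14

Δu = 0.5.
Sum = 0.5·[8 + 8 + 7 + 5] = 14.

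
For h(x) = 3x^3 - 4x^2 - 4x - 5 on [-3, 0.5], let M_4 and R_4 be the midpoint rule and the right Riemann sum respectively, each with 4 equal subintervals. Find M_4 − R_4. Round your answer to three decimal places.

-34.573

M_4 ≈ -93.46436.
R_4 ≈ -58.89160.
M_4 − R_4 ≈ -34.573.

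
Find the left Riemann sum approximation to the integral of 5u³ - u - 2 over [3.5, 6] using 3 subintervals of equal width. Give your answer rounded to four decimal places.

1076.5278

Δu = (6 − 3.5)/3 = 5/6.
Left endpoints: 3.5, 13/3, 31/6.
f(3.5) = 208.875, f(13/3) = 10814/27, f(31/6) = 147407/216.
Sum = Δu · [f(3.5) + f(13/3) + f(31/6)].
Sum ≈ 1076.5278.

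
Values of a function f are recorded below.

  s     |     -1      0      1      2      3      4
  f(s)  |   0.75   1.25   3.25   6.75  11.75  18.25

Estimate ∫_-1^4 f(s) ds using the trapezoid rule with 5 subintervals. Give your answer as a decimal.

Δs = 1.
T_5 = (1/2)·[0.75 + 2·1.25 + 2·3.25 + 2·6.75 + 2·11.75 + 18.25] = 32.5.

32.5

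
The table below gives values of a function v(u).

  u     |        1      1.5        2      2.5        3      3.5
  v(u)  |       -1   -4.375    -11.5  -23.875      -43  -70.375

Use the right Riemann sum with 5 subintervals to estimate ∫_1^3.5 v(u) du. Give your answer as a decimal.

-76.5625

Δu = 0.5.
Sum = 0.5·[(-4.375) + (-11.5) + (-23.875) + (-43) + (-70.375)] = -76.5625.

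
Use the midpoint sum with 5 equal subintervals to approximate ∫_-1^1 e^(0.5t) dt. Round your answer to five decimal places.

2.08091

Δt = (1 − (-1))/5 = 0.4.
Midpoints: -0.8, -0.4, 0, 0.4, 0.8.
f(-0.8) ≈ 0.67032, f(-0.4) ≈ 0.81873, f(0) ≈ 1.00000, f(0.4) ≈ 1.22140, f(0.8) ≈ 1.49182.
Sum = Δt · [f(-0.8) + f(-0.4) + f(0) + f(0.4) + f(0.8)].
Sum ≈ 2.08091.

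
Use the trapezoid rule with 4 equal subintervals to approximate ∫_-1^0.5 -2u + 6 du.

Δu = (0.5 − (-1))/4 = 0.375.
f(-1) = 8, f(-0.625) = 7.25, f(-0.25) = 6.5, f(0.125) = 5.75, f(0.5) = 5.
T_4 = (Δu/2)·[f(u_0) + 2f(u_1) + 2f(u_2) + 2f(u_3) + f(u_4)].
Sum = 9.75.

9.75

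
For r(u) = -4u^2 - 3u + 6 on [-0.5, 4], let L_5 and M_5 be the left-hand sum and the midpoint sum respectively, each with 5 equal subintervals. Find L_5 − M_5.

L_5 = -50.13.
M_5 = -80.91.
L_5 − M_5 = 30.78.

30.78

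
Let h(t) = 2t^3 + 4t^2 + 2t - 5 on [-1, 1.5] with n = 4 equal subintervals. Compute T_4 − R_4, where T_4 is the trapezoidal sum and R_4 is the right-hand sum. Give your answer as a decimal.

T_4 ≈ -2.49023.
R_4 ≈ 3.36914.
T_4 − R_4 = -5.859375.

-5.859375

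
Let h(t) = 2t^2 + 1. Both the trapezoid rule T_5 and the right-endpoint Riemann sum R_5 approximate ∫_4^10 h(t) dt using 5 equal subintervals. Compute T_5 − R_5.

T_5 = 632.88.
R_5 = 733.68.
T_5 − R_5 = -100.8.

-100.8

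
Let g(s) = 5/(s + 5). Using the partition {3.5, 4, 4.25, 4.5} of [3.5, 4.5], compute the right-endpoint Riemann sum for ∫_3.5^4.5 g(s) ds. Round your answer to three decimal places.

0.544

Subinterval widths: 0.5, 0.25, 0.25.
Right endpoints: 4, 4.25, 4.5.
g(4) = 5/9, g(4.25) = 20/37, g(4.5) = 10/19.
Sum = Σ Δs_i · g(s_i).
Sum ≈ 0.544.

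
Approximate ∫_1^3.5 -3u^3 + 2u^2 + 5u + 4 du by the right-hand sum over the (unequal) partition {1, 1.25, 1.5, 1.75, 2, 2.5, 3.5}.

-88.015625

Subinterval widths: 0.25, 0.25, 0.25, 0.25, 0.5, 1.
Right endpoints: 1.25, 1.5, 1.75, 2, 2.5, 3.5.
f(1.25) = 7.515625, f(1.5) = 5.875, f(1.75) = 2.796875, f(2) = -2, f(2.5) = -17.875, f(3.5) = -82.625.
Sum = Σ Δu_i · f(u_i).
Sum = -88.015625.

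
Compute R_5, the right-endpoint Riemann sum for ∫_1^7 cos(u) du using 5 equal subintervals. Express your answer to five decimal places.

Δu = (7 − 1)/5 = 1.2.
Right endpoints: 2.2, 3.4, 4.6, 5.8, 7.
f(2.2) ≈ -0.58850, f(3.4) ≈ -0.96680, f(4.6) ≈ -0.11215, f(5.8) ≈ 0.88552, f(7) ≈ 0.75390.
Sum = Δu · [f(2.2) + f(3.4) + f(4.6) + f(5.8) + f(7)].
Sum ≈ -0.03364.

-0.03364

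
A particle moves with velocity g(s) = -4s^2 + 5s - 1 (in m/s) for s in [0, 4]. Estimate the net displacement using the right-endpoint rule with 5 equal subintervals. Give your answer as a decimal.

Δs = (4 − 0)/5 = 0.8.
Right endpoints: 0.8, 1.6, 2.4, 3.2, 4.
g(0.8) = 0.44, g(1.6) = -3.24, g(2.4) = -12.04, g(3.2) = -25.96, g(4) = -45.
Sum = Δs · [g(0.8) + g(1.6) + g(2.4) + g(3.2) + g(4)].
Sum = -68.64.

-68.64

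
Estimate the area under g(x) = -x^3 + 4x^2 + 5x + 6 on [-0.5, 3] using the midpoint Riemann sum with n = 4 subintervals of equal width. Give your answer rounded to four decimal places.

Δx = (3 − (-0.5))/4 = 0.875.
Midpoints: -0.0625, 0.8125, 1.6875, 2.5625.
g(-0.0625) = 23361/4096, g(0.8125) = 49835/4096, g(1.6875) = 86109/4096, g(2.5625) = 115719/4096.
Sum = Δx · [g(-0.0625) + g(0.8125) + g(1.6875) + g(2.5625)].
Sum ≈ 58.7515.

58.7515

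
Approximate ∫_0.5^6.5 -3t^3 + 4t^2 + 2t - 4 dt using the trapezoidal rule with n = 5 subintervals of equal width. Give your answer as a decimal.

Δt = (6.5 − 0.5)/5 = 1.2.
f(0.5) = -2.375, f(1.7) = -3.779, f(2.9) = -37.727, f(4.1) = -135.323, f(5.3) = -327.671, f(6.5) = -645.875.
T_5 = (Δt/2)·[f(t_0) + 2f(t_1) + ... + 2f(t_{4}) + f(t_5)].
Sum = -994.35.

-994.35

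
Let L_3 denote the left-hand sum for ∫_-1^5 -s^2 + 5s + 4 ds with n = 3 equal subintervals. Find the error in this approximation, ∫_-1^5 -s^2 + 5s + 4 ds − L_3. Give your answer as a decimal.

10

Exact integral: ∫_-1^5 f(s) ds = 42.
L_3 = 32.
Error = 42 − 32 = 10.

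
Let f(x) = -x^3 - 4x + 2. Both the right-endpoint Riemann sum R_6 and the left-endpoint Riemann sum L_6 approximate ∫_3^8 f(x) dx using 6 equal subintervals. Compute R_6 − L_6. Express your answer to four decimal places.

R_6 ≈ -1323.715278.
L_6 ≈ -902.881944.
R_6 − L_6 ≈ -420.8333.

-420.8333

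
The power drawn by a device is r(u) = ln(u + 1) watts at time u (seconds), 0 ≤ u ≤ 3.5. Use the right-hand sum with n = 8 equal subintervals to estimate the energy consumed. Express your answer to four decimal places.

Δu = (3.5 − 0)/8 = 0.4375.
Right endpoints: 0.4375, 0.875, 1.3125, 1.75, 2.1875, 2.625, 3.0625, 3.5.
r(0.4375) ≈ 0.3629, r(0.875) ≈ 0.6286, r(1.3125) ≈ 0.8383, r(1.75) ≈ 1.0116, r(2.1875) ≈ 1.1592, r(2.625) ≈ 1.2879, r(3.0625) ≈ 1.4018, r(3.5) ≈ 1.5041.
Sum = Δu · [r(0.4375) + r(0.875) + r(1.3125) + ...].
Sum ≈ 3.5851.

3.5851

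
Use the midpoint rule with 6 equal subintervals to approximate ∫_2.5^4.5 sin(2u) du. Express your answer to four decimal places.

Δu = (4.5 − 2.5)/6 = 1/3.
Midpoints: 8/3, 3, 10/3, 11/3, 4, 13/3.
f(8/3) ≈ -0.8133, f(3) ≈ -0.2794, f(10/3) ≈ 0.3742, f(11/3) ≈ 0.8675, f(4) ≈ 0.9894, f(13/3) ≈ 0.6876.
Sum = Δu · [f(8/3) + f(3) + f(10/3) + ...].
Sum ≈ 0.6086.

0.6086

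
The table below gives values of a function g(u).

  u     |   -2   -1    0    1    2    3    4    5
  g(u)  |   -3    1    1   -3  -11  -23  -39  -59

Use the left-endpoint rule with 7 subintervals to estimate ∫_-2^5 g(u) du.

-77

Δu = 1.
Sum = 1·[(-3) + 1 + 1 + (-3) + (-11) + (-23) + (-39)] = -77.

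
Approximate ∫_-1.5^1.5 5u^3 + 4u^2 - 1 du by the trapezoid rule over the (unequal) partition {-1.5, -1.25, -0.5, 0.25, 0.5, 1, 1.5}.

Subinterval widths: 0.25, 0.75, 0.75, 0.25, 0.5, 0.5.
f(-1.5) = -8.875, f(-1.25) = -4.515625, f(-0.5) = -0.625, f(0.25) = -0.671875, f(0.5) = 0.625, f(1) = 8, f(1.5) = 24.875.
On each subinterval the trapezoid contributes (Δu_i/2)·[f(u_{i-1}) + f(u_i)].
Sum = 6.28125.

6.28125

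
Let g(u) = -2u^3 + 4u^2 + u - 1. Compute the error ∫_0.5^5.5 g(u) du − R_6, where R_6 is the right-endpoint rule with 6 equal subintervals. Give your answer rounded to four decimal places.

94.5602

Exact integral: ∫_0.5^5.5 g(u) du ≈ -225.833333.
R_6 ≈ -320.393519.
Error ≈ -225.833333 − (-320.393519) ≈ 94.5602.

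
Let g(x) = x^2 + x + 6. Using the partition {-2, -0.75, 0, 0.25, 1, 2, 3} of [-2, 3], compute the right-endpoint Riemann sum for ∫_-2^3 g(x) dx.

Subinterval widths: 1.25, 0.75, 0.25, 0.75, 1, 1.
Right endpoints: -0.75, 0, 0.25, 1, 2, 3.
g(-0.75) = 5.8125, g(0) = 6, g(0.25) = 6.3125, g(1) = 8, g(2) = 12, g(3) = 18.
Sum = Σ Δx_i · g(x_i).
Sum = 49.34375.

49.34375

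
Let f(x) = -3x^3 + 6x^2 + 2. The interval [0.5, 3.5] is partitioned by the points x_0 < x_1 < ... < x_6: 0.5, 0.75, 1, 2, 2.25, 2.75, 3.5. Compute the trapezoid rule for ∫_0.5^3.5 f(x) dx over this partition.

-24.1875

Subinterval widths: 0.25, 0.25, 1, 0.25, 0.5, 0.75.
f(0.5) = 3.125, f(0.75) = 4.109375, f(1) = 5, f(2) = 2, f(2.25) = -1.796875, f(2.75) = -15.015625, f(3.5) = -53.125.
On each subinterval the trapezoid contributes (Δx_i/2)·[f(x_{i-1}) + f(x_i)].
Sum = -24.1875.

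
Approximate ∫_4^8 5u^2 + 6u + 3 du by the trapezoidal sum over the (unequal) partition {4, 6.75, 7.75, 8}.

Subinterval widths: 2.75, 1, 0.25.
f(4) = 107, f(6.75) = 271.3125, f(7.75) = 349.8125, f(8) = 371.
On each subinterval the trapezoid contributes (Δu_i/2)·[f(u_{i-1}) + f(u_i)].
Sum = 920.84375.

920.84375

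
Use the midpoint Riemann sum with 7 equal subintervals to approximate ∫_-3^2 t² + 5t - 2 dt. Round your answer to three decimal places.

Δt = (2 − (-3))/7 = 5/7.
Midpoints: -37/14, -27/14, -17/14, -0.5, 3/14, 13/14, 23/14.
f(-37/14) = -1613/196, f(-27/14) = -1553/196, f(-17/14) = -1293/196, f(-0.5) = -4.25, f(3/14) = -173/196, f(13/14) = 687/196, f(23/14) = 1747/196.
Sum = Δt · [f(-37/14) + f(-27/14) + f(-17/14) + ...].
Sum ≈ -11.046.

-11.046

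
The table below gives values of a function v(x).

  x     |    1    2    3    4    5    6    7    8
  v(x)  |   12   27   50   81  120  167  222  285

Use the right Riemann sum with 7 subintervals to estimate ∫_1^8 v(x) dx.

952

Δx = 1.
Sum = 1·[27 + 50 + 81 + 120 + 167 + 222 + 285] = 952.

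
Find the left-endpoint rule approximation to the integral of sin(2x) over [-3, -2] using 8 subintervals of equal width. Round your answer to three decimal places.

0.773

Δx = (-2 − (-3))/8 = 0.125.
Left endpoints: -3, -2.875, -2.75, -2.625, -2.5, -2.375, -2.25, -2.125.
f(-3) ≈ 0.279, f(-2.875) ≈ 0.508, f(-2.75) ≈ 0.706, f(-2.625) ≈ 0.859, f(-2.5) ≈ 0.959, f(-2.375) ≈ 0.999, f(-2.25) ≈ 0.978, f(-2.125) ≈ 0.895.
Sum = Δx · [f(-3) + f(-2.875) + f(-2.75) + ...].
Sum ≈ 0.773.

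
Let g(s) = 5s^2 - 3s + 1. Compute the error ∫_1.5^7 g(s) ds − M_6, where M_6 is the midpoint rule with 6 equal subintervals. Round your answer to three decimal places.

1.926

Exact integral: ∫_1.5^7 g(s) ds ≈ 501.41667.
M_6 ≈ 499.49103.
Error ≈ 501.41667 − 499.49103 ≈ 1.926.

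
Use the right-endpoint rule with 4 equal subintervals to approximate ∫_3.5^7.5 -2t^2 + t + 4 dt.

Δt = (7.5 − 3.5)/4 = 1.
Right endpoints: 4.5, 5.5, 6.5, 7.5.
f(4.5) = -32, f(5.5) = -51, f(6.5) = -74, f(7.5) = -101.
Sum = Δt · [f(4.5) + f(5.5) + f(6.5) + f(7.5)].
Sum = -258.

-258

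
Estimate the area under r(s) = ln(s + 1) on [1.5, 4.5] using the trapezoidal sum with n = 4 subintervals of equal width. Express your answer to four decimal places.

4.0752

Δs = (4.5 − 1.5)/4 = 0.75.
r(1.5) ≈ 0.9163, r(2.25) ≈ 1.1787, r(3) ≈ 1.3863, r(3.75) ≈ 1.5581, r(4.5) ≈ 1.7047.
T_4 = (Δs/2)·[r(s_0) + 2r(s_1) + 2r(s_2) + 2r(s_3) + r(s_4)].
Sum ≈ 4.0752.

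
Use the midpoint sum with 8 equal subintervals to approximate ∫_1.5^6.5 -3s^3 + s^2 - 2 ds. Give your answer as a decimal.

-1248.88671875

Δs = (6.5 − 1.5)/8 = 0.625.
Midpoints: 1.8125, 2.4375, 3.0625, 3.6875, 4.3125, 4.9375, 5.5625, 6.1875.
f(1.8125) = -67903/4096, f(2.4375) = -161813/4096, f(3.0625) = -322723/4096, f(3.6875) = -568633/4096, f(4.3125) = -917543/4096, f(4.9375) = -1387453/4096, f(5.5625) = -1996363/4096, f(6.1875) = -2762273/4096.
Sum = Δs · [f(1.8125) + f(2.4375) + f(3.0625) + ...].
Sum = -1248.88671875.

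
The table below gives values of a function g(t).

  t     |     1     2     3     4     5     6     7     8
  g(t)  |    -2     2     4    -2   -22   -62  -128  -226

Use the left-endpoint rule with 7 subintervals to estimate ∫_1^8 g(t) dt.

-210

Δt = 1.
Sum = 1·[(-2) + 2 + 4 + (-2) + (-22) + (-62) + (-128)] = -210.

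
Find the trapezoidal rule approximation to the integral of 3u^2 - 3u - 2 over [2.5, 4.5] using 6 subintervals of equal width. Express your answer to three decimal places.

Δu = (4.5 − 2.5)/6 = 1/3.
f(2.5) = 9.25, f(17/6) = 163/12, f(19/6) = 223/12, f(3.5) = 24.25, f(23/6) = 367/12, f(25/6) = 451/12, f(4.5) = 45.25.
T_6 = (Δu/2)·[f(u_0) + 2f(u_1) + ... + 2f(u_{5}) + f(u_6)].
Sum ≈ 50.611.

50.611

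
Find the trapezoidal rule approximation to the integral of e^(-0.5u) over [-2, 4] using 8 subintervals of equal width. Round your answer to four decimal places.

5.2263

Δu = (4 − (-2))/8 = 0.75.
f(-2) ≈ 2.7183, f(-1.25) ≈ 1.8682, f(-0.5) ≈ 1.2840, f(0.25) ≈ 0.8825, f(1) ≈ 0.6065, f(1.75) ≈ 0.4169, f(2.5) ≈ 0.2865, f(3.25) ≈ 0.1969, f(4) ≈ 0.1353.
T_8 = (Δu/2)·[f(u_0) + 2f(u_1) + ... + 2f(u_{7}) + f(u_8)].
Sum ≈ 5.2263.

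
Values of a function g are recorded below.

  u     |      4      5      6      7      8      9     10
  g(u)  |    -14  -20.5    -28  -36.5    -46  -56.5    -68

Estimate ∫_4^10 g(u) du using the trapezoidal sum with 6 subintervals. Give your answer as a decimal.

-228.5

Δu = 1.
T_6 = (1/2)·[(-14) + 2·(-20.5) + 2·(-28) + 2·(-36.5) + 2·(-46) + 2·(-56.5) + (-68)] = -228.5.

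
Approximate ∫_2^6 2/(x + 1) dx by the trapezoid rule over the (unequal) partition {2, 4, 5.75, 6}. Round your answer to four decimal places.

Subinterval widths: 2, 1.75, 0.25.
f(2) = 2/3, f(4) = 0.4, f(5.75) = 8/27, f(6) = 2/7.
On each subinterval the trapezoid contributes (Δx_i/2)·[f(x_{i-1}) + f(x_i)].
Sum ≈ 1.7487.

1.7487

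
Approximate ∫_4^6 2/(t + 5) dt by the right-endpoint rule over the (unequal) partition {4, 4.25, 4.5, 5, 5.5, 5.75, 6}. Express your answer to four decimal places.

0.3939

Subinterval widths: 0.25, 0.25, 0.5, 0.5, 0.25, 0.25.
Right endpoints: 4.25, 4.5, 5, 5.5, 5.75, 6.
f(4.25) = 8/37, f(4.5) = 4/19, f(5) = 0.2, f(5.5) = 4/21, f(5.75) = 8/43, f(6) = 2/11.
Sum = Σ Δt_i · f(t_i).
Sum ≈ 0.3939.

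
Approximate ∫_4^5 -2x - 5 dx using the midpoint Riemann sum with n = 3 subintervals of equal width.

Δx = (5 − 4)/3 = 1/3.
Midpoints: 25/6, 4.5, 29/6.
f(25/6) = -40/3, f(4.5) = -14, f(29/6) = -44/3.
Sum = Δx · [f(25/6) + f(4.5) + f(29/6)].
Sum = -14.

-14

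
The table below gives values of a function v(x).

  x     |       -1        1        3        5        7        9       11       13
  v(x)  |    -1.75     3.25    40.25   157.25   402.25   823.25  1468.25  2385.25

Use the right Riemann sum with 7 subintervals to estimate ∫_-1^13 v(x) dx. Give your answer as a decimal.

Δx = 2.
Sum = 2·[3.25 + 40.25 + 157.25 + 402.25 + 823.25 + 1468.25 + 2385.25] = 10559.5.

10559.5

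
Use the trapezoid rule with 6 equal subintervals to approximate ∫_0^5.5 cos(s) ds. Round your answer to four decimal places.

Δs = (5.5 − 0)/6 = 11/12.
f(0) ≈ 1.0000, f(11/12) ≈ 0.6085, f(11/6) ≈ -0.2595, f(2.75) ≈ -0.9243, f(11/3) ≈ -0.8653, f(55/12) ≈ -0.1287, f(5.5) ≈ 0.7087.
T_6 = (Δs/2)·[f(s_0) + 2f(s_1) + ... + 2f(s_{5}) + f(s_6)].
Sum ≈ -0.6554.

-0.6554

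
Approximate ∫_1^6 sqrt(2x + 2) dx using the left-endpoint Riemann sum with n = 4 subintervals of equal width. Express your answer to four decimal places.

13.6758

Δx = (6 − 1)/4 = 1.25.
Left endpoints: 1, 2.25, 3.5, 4.75.
f(1) ≈ 2.0000, f(2.25) ≈ 2.5495, f(3.5) ≈ 3.0000, f(4.75) ≈ 3.3912.
Sum = Δx · [f(1) + f(2.25) + f(3.5) + f(4.75)].
Sum ≈ 13.6758.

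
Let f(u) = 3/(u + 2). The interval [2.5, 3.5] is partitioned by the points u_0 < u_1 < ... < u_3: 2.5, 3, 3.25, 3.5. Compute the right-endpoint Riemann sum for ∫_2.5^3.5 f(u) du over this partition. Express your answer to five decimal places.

Subinterval widths: 0.5, 0.25, 0.25.
Right endpoints: 3, 3.25, 3.5.
f(3) = 0.6, f(3.25) = 4/7, f(3.5) = 6/11.
Sum = Σ Δu_i · f(u_i).
Sum ≈ 0.57922.

0.57922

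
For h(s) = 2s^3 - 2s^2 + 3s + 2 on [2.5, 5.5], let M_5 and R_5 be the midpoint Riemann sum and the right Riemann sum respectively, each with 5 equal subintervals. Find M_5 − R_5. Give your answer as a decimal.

-84.69

M_5 = 377.52.
R_5 = 462.21.
M_5 − R_5 = -84.69.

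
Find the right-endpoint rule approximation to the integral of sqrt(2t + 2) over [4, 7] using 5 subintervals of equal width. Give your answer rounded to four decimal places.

Δt = (7 − 4)/5 = 0.6.
Right endpoints: 4.6, 5.2, 5.8, 6.4, 7.
f(4.6) ≈ 3.3466, f(5.2) ≈ 3.5214, f(5.8) ≈ 3.6878, f(6.4) ≈ 3.8471, f(7) ≈ 4.0000.
Sum = Δt · [f(4.6) + f(5.2) + f(5.8) + f(6.4) + f(7)].
Sum ≈ 11.0417.

11.0417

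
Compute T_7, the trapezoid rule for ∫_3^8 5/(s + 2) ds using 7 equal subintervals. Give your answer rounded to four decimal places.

3.4721

Δs = (8 − 3)/7 = 5/7.
f(3) = 1, f(26/7) = 0.875, f(31/7) = 7/9, f(36/7) = 0.7, f(41/7) = 7/11, f(46/7) = 7/12, f(51/7) = 7/13, f(8) = 0.5.
T_7 = (Δs/2)·[f(s_0) + 2f(s_1) + ... + 2f(s_{6}) + f(s_7)].
Sum ≈ 3.4721.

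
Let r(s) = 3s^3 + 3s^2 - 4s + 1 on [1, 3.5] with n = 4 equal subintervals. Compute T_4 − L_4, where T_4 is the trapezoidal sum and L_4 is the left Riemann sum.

T_4 ≈ 137.45605.
L_4 ≈ 90.77637.
T_4 − L_4 = 46.6796875.

46.6796875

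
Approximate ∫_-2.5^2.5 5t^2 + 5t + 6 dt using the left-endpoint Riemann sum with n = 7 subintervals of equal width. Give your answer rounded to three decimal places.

Δt = (2.5 − (-2.5))/7 = 5/7.
Left endpoints: -2.5, -25/14, -15/14, -5/14, 5/14, 15/14, 25/14.
f(-2.5) = 24.75, f(-25/14) = 2551/196, f(-15/14) = 1251/196, f(-5/14) = 951/196, f(5/14) = 1651/196, f(15/14) = 3351/196, f(25/14) = 6051/196.
Sum = Δt · [f(-2.5) + f(-25/14) + f(-15/14) + ...].
Sum ≈ 75.281.

75.281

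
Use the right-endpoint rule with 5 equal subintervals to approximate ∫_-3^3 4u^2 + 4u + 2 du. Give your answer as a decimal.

Δu = (3 − (-3))/5 = 1.2.
Right endpoints: -1.8, -0.6, 0.6, 1.8, 3.
f(-1.8) = 7.76, f(-0.6) = 1.04, f(0.6) = 5.84, f(1.8) = 22.16, f(3) = 50.
Sum = Δu · [f(-1.8) + f(-0.6) + f(0.6) + f(1.8) + f(3)].
Sum = 104.16.

104.16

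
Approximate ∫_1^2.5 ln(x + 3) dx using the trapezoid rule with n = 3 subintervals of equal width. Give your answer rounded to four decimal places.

2.3295

Δx = (2.5 − 1)/3 = 0.5.
f(1) ≈ 1.3863, f(1.5) ≈ 1.5041, f(2) ≈ 1.6094, f(2.5) ≈ 1.7047.
T_3 = (Δx/2)·[f(x_0) + 2f(x_1) + 2f(x_2) + f(x_3)].
Sum ≈ 2.3295.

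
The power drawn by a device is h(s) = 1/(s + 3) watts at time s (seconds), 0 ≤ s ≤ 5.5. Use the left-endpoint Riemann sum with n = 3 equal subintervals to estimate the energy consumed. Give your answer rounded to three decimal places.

1.265

Δs = (5.5 − 0)/3 = 11/6.
Left endpoints: 0, 11/6, 11/3.
h(0) = 1/3, h(11/6) = 6/29, h(11/3) = 0.15.
Sum = Δs · [h(0) + h(11/6) + h(11/3)].
Sum ≈ 1.265.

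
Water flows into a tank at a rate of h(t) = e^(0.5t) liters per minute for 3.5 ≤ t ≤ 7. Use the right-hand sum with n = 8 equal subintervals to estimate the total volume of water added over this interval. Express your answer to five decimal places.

60.92492

Δt = (7 − 3.5)/8 = 0.4375.
Right endpoints: 3.9375, 4.375, 4.8125, 5.25, 5.6875, 6.125, 6.5625, 7.
h(3.9375) ≈ 7.16172, h(4.375) ≈ 8.91290, h(4.8125) ≈ 11.09229, h(5.25) ≈ 13.80457, h(5.6875) ≈ 17.18007, h(6.125) ≈ 21.38094, h(6.5625) ≈ 26.60901, h(7) ≈ 33.11545.
Sum = Δt · [h(3.9375) + h(4.375) + h(4.8125) + ...].
Sum ≈ 60.92492.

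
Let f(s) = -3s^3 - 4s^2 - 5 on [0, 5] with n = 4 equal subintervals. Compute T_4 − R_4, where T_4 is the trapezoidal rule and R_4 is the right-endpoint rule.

296.875

T_4 = -694.921875.
R_4 = -991.796875.
T_4 − R_4 = 296.875.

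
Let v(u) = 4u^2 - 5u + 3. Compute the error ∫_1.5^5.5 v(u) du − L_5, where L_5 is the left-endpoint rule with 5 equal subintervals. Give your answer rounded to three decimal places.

35.093

Exact integral: ∫_1.5^5.5 v(u) du ≈ 159.33333.
L_5 = 124.24.
Error ≈ 159.33333 − 124.24 ≈ 35.093.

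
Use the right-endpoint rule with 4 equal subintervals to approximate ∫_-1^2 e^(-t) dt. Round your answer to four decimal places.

Δt = (2 − (-1))/4 = 0.75.
Right endpoints: -0.25, 0.5, 1.25, 2.
f(-0.25) ≈ 1.2840, f(0.5) ≈ 0.6065, f(1.25) ≈ 0.2865, f(2) ≈ 0.1353.
Sum = Δt · [f(-0.25) + f(0.5) + f(1.25) + f(2)].
Sum ≈ 1.7343.

1.7343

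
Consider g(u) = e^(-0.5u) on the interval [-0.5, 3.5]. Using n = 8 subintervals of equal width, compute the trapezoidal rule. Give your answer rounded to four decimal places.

2.2321

Δu = (3.5 − (-0.5))/8 = 0.5.
g(-0.5) ≈ 1.2840, g(0) ≈ 1.0000, g(0.5) ≈ 0.7788, g(1) ≈ 0.6065, g(1.5) ≈ 0.4724, g(2) ≈ 0.3679, g(2.5) ≈ 0.2865, g(3) ≈ 0.2231, g(3.5) ≈ 0.1738.
T_8 = (Δu/2)·[g(u_0) + 2g(u_1) + ... + 2g(u_{7}) + g(u_8)].
Sum ≈ 2.2321.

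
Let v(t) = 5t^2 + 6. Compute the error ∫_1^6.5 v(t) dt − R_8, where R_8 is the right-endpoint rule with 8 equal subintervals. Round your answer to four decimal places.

-73.0648

Exact integral: ∫_1^6.5 v(t) dt ≈ 489.041667.
R_8 ≈ 562.106445.
Error ≈ 489.041667 − 562.106445 ≈ -73.0648.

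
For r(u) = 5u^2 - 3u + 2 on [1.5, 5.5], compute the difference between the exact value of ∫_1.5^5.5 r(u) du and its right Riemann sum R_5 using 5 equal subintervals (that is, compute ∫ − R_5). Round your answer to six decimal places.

Exact integral: ∫_1.5^5.5 r(u) du ≈ 237.66666667.
R_5 = 291.
Error ≈ 237.66666667 − 291 ≈ -53.333333.

-53.333333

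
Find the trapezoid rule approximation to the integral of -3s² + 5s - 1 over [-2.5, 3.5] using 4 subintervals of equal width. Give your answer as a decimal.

Δs = (3.5 − (-2.5))/4 = 1.5.
f(-2.5) = -32.25, f(-1) = -9, f(0.5) = 0.75, f(2) = -3, f(3.5) = -20.25.
T_4 = (Δs/2)·[f(s_0) + 2f(s_1) + 2f(s_2) + 2f(s_3) + f(s_4)].
Sum = -56.25.

-56.25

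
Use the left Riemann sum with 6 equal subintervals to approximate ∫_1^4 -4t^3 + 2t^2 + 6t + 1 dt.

Δt = (4 − 1)/6 = 0.5.
Left endpoints: 1, 1.5, 2, 2.5, 3, 3.5.
f(1) = 5, f(1.5) = 1, f(2) = -11, f(2.5) = -34, f(3) = -71, f(3.5) = -125.
Sum = Δt · [f(1) + f(1.5) + f(2) + ...].
Sum = -117.5.

-117.5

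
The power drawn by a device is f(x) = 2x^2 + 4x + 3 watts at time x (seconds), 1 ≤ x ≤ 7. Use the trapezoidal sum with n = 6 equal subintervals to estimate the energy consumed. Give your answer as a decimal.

344

Δx = (7 − 1)/6 = 1.
f(1) = 9, f(2) = 19, f(3) = 33, f(4) = 51, f(5) = 73, f(6) = 99, f(7) = 129.
T_6 = (Δx/2)·[f(x_0) + 2f(x_1) + ... + 2f(x_{5}) + f(x_6)].
Sum = 344.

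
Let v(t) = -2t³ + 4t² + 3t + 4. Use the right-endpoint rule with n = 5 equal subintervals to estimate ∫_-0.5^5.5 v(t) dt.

-299.34

Δt = (5.5 − (-0.5))/5 = 1.2.
Right endpoints: 0.7, 1.9, 3.1, 4.3, 5.5.
v(0.7) = 7.374, v(1.9) = 10.422, v(3.1) = -7.842, v(4.3) = -68.154, v(5.5) = -191.25.
Sum = Δt · [v(0.7) + v(1.9) + v(3.1) + v(4.3) + v(5.5)].
Sum = -299.34.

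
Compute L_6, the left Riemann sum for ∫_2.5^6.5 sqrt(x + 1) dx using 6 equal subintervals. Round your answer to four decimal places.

9.0354

Δx = (6.5 − 2.5)/6 = 2/3.
Left endpoints: 2.5, 19/6, 23/6, 4.5, 31/6, 35/6.
f(2.5) ≈ 1.8708, f(19/6) ≈ 2.0412, f(23/6) ≈ 2.1985, f(4.5) ≈ 2.3452, f(31/6) ≈ 2.4833, f(35/6) ≈ 2.6141.
Sum = Δx · [f(2.5) + f(19/6) + f(23/6) + ...].
Sum ≈ 9.0354.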